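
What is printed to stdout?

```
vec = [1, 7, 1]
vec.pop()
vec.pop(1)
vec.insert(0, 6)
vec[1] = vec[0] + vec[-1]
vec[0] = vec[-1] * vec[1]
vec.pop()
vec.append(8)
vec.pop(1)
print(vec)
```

pop() removes 1 → [1, 7]
pop(1) removes 7 → [1]
insert 6 at 0 → [6, 1]
vec[1] = vec[0]+vec[-1] = 6+1 = 7 → [6, 7]
vec[0] = vec[-1]*vec[1] = 7*7 = 49 → [49, 7]
pop() removes 7 → [49]
append 8 → [49, 8]
pop(1) removes 8 → [49]

[49]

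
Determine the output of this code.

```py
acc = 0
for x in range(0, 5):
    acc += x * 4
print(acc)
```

x=0: acc = 0+0*4 = 0
x=1: acc = 0+1*4 = 4
x=2: acc = 4+2*4 = 12
x=3: acc = 12+3*4 = 24
x=4: acc = 24+4*4 = 40

40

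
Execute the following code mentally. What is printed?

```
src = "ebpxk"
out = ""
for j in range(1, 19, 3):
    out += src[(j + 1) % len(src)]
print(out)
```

j=1: add src[2]='p' → 'p'
j=4: add src[0]='e' → 'pe'
j=7: add src[3]='x' → 'pex'
j=10: add src[1]='b' → 'pexb'
j=13: add src[4]='k' → 'pexbk'
j=16: add src[2]='p' → 'pexbkp'

pexbkp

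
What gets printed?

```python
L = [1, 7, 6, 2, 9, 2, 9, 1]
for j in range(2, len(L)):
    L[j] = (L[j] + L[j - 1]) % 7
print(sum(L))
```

24

j=2: L[2] = (6+7)%7 = 6 → [1, 7, 6, 2, 9, 2, 9, 1]
j=3: L[3] = (2+6)%7 = 1 → [1, 7, 6, 1, 9, 2, 9, 1]
j=4: L[4] = (9+1)%7 = 3 → [1, 7, 6, 1, 3, 2, 9, 1]
j=5: L[5] = (2+3)%7 = 5 → [1, 7, 6, 1, 3, 5, 9, 1]
j=6: L[6] = (9+5)%7 = 0 → [1, 7, 6, 1, 3, 5, 0, 1]
j=7: L[7] = (1+0)%7 = 1 → [1, 7, 6, 1, 3, 5, 0, 1]
sum = 24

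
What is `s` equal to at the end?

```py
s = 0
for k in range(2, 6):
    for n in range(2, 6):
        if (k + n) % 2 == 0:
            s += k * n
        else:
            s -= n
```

72

k=2,n=2: even sum, s = 0+4 = 4
k=2,n=3: odd sum, s = 4-3 = 1
k=2,n=4: even sum, s = 1+8 = 9
k=2,n=5: odd sum, s = 9-5 = 4
k=3,n=2: odd sum, s = 4-2 = 2
k=3,n=3: even sum, s = 2+9 = 11
k=3,n=4: odd sum, s = 11-4 = 7
k=3,n=5: even sum, s = 7+15 = 22
k=4,n=2: even sum, s = 22+8 = 30
k=4,n=3: odd sum, s = 30-3 = 27
k=4,n=4: even sum, s = 27+16 = 43
k=4,n=5: odd sum, s = 43-5 = 38
k=5,n=2: odd sum, s = 38-2 = 36
k=5,n=3: even sum, s = 36+15 = 51
k=5,n=4: odd sum, s = 51-4 = 47
k=5,n=5: even sum, s = 47+25 = 72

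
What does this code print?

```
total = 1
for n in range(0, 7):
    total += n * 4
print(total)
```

85

n=0: total = 1+0*4 = 1
n=1: total = 1+1*4 = 5
n=2: total = 5+2*4 = 13
n=3: total = 13+3*4 = 25
n=4: total = 25+4*4 = 41
n=5: total = 41+5*4 = 61
n=6: total = 61+6*4 = 85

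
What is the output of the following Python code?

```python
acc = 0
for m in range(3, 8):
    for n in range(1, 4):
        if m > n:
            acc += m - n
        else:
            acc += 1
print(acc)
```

46

m=3,n=1: 3>1, acc = 0+2 = 2
m=3,n=2: 3>2, acc = 2+1 = 3
m=3,n=3: not 3>3, acc = 3+1 = 4
m=4,n=1: 4>1, acc = 4+3 = 7
m=4,n=2: 4>2, acc = 7+2 = 9
m=4,n=3: 4>3, acc = 9+1 = 10
m=5,n=1: 5>1, acc = 10+4 = 14
m=5,n=2: 5>2, acc = 14+3 = 17
m=5,n=3: 5>3, acc = 17+2 = 19
m=6,n=1: 6>1, acc = 19+5 = 24
m=6,n=2: 6>2, acc = 24+4 = 28
m=6,n=3: 6>3, acc = 28+3 = 31
m=7,n=1: 7>1, acc = 31+6 = 37
m=7,n=2: 7>2, acc = 37+5 = 42
m=7,n=3: 7>3, acc = 42+4 = 46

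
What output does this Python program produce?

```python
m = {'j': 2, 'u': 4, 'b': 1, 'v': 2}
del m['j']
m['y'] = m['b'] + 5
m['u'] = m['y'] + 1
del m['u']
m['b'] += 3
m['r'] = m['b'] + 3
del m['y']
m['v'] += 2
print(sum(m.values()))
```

15

del 'j' → {'u': 4, 'b': 1, 'v': 2}
m['y'] = m['b']+5 = 6 → {'u': 4, 'b': 1, 'v': 2, 'y': 6}
m['u'] = m['y']+1 = 7 → {'u': 7, 'b': 1, 'v': 2, 'y': 6}
del 'u' → {'b': 1, 'v': 2, 'y': 6}
m['b'] = 1+3 = 4 → {'b': 4, 'v': 2, 'y': 6}
m['r'] = m['b']+3 = 7 → {'b': 4, 'v': 2, 'y': 6, 'r': 7}
del 'y' → {'b': 4, 'v': 2, 'r': 7}
m['v'] = 2+2 = 4 → {'b': 4, 'v': 4, 'r': 7}
sum of values = 15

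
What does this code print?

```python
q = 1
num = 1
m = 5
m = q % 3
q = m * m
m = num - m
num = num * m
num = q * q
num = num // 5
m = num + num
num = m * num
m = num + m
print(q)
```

m = 1%3 = 1
q = 1*1 = 1
m = 1-1 = 0
num = 1*0 = 0
num = 1*1 = 1
num = 1//5 = 0
m = 0+0 = 0
num = 0*0 = 0
m = 0+0 = 0

1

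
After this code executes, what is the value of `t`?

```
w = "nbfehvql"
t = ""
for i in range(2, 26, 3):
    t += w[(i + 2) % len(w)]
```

i=2: add w[4]='h' → 'h'
i=5: add w[7]='l' → 'hl'
i=8: add w[2]='f' → 'hlf'
i=11: add w[5]='v' → 'hlfv'
i=14: add w[0]='n' → 'hlfvn'
i=17: add w[3]='e' → 'hlfvne'
i=20: add w[6]='q' → 'hlfvneq'
i=23: add w[1]='b' → 'hlfvneqb'

'hlfvneqb'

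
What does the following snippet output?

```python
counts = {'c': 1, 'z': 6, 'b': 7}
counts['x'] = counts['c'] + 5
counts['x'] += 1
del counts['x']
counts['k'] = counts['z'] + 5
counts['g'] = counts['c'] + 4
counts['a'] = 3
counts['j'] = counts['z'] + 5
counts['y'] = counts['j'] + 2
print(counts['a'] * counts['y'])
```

39

counts['x'] = counts['c']+5 = 6 → {'c': 1, 'z': 6, 'b': 7, 'x': 6}
counts['x'] = 6+1 = 7 → {'c': 1, 'z': 6, 'b': 7, 'x': 7}
del 'x' → {'c': 1, 'z': 6, 'b': 7}
counts['k'] = counts['z']+5 = 11 → {'c': 1, 'z': 6, 'b': 7, 'k': 11}
counts['g'] = counts['c']+4 = 5 → {'c': 1, 'z': 6, 'b': 7, 'k': 11, 'g': 5}
counts['a'] = 3 → {'c': 1, 'z': 6, 'b': 7, 'k': 11, 'g': 5, 'a': 3}
counts['j'] = counts['z']+5 = 11 → {'c': 1, 'z': 6, 'b': 7, 'k': 11, 'g': 5, 'a': 3, 'j': 11}
counts['y'] = counts['j']+2 = 13 → {'c': 1, 'z': 6, 'b': 7, 'k': 11, 'g': 5, 'a': 3, 'j': 11, 'y': 13}
counts['a']*counts['y'] = 3*13 = 39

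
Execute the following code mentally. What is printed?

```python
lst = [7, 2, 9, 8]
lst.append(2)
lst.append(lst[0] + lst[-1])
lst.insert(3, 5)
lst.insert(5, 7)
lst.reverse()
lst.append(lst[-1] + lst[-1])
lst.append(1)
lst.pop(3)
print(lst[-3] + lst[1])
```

9

append 2 → [7, 2, 9, 8, 2]
append lst[0]+lst[-1] = 7+2 = 9 → [7, 2, 9, 8, 2, 9]
insert 5 at 3 → [7, 2, 9, 5, 8, 2, 9]
insert 7 at 5 → [7, 2, 9, 5, 8, 7, 2, 9]
reverse → [9, 2, 7, 8, 5, 9, 2, 7]
append lst[-1]+lst[-1] = 7+7 = 14 → [9, 2, 7, 8, 5, 9, 2, 7, 14]
append 1 → [9, 2, 7, 8, 5, 9, 2, 7, 14, 1]
pop(3) removes 8 → [9, 2, 7, 5, 9, 2, 7, 14, 1]
lst[-3]+lst[1] = 7+2 = 9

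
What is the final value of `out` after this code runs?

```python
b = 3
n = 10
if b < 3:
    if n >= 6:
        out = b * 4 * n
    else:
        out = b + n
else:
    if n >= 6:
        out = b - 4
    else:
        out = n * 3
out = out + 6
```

5

b=3, n=10
b < 3 is False; n >= 6 is True
→ out = b - 4 = -1
out = (-1)+6 = 5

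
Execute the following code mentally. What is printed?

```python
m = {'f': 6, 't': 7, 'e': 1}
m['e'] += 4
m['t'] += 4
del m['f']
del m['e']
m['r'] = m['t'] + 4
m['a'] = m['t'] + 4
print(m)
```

m['e'] = 1+4 = 5 → {'f': 6, 't': 7, 'e': 5}
m['t'] = 7+4 = 11 → {'f': 6, 't': 11, 'e': 5}
del 'f' → {'t': 11, 'e': 5}
del 'e' → {'t': 11}
m['r'] = m['t']+4 = 15 → {'t': 11, 'r': 15}
m['a'] = m['t']+4 = 15 → {'t': 11, 'r': 15, 'a': 15}

{'t': 11, 'r': 15, 'a': 15}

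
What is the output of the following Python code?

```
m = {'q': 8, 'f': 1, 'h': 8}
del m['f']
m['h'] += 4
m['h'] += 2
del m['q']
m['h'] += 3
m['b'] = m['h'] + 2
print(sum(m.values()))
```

36

del 'f' → {'q': 8, 'h': 8}
m['h'] = 8+4 = 12 → {'q': 8, 'h': 12}
m['h'] = 12+2 = 14 → {'q': 8, 'h': 14}
del 'q' → {'h': 14}
m['h'] = 14+3 = 17 → {'h': 17}
m['b'] = m['h']+2 = 19 → {'h': 17, 'b': 19}
sum of values = 36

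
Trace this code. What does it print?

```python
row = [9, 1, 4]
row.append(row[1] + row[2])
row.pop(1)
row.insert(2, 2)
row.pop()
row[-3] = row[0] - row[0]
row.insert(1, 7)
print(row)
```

[0, 7, 4, 2]

append row[1]+row[2] = 1+4 = 5 → [9, 1, 4, 5]
pop(1) removes 1 → [9, 4, 5]
insert 2 at 2 → [9, 4, 2, 5]
pop() removes 5 → [9, 4, 2]
row[-3] = row[0]-row[0] = 9-9 = 0 → [0, 4, 2]
insert 7 at 1 → [0, 7, 4, 2]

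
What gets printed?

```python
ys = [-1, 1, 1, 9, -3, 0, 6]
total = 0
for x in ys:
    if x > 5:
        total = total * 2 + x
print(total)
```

x=-1: not >5
x=1: not >5
x=1: not >5
x=9: >5, total = 0*2+9 = 9
x=-3: not >5
x=0: not >5
x=6: >5, total = 9*2+6 = 24

24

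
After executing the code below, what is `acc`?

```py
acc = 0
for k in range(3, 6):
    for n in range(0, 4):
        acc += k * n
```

72

k=3,n=0: acc = 0+0 = 0
k=3,n=1: acc = 0+3 = 3
k=3,n=2: acc = 3+6 = 9
k=3,n=3: acc = 9+9 = 18
k=4,n=0: acc = 18+0 = 18
k=4,n=1: acc = 18+4 = 22
k=4,n=2: acc = 22+8 = 30
k=4,n=3: acc = 30+12 = 42
k=5,n=0: acc = 42+0 = 42
k=5,n=1: acc = 42+5 = 47
k=5,n=2: acc = 47+10 = 57
k=5,n=3: acc = 57+15 = 72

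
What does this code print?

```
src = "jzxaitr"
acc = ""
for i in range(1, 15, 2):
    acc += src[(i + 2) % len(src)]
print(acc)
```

i=1: add src[3]='a' → 'a'
i=3: add src[5]='t' → 'at'
i=5: add src[0]='j' → 'atj'
i=7: add src[2]='x' → 'atjx'
i=9: add src[4]='i' → 'atjxi'
i=11: add src[6]='r' → 'atjxir'
i=13: add src[1]='z' → 'atjxirz'

atjxirz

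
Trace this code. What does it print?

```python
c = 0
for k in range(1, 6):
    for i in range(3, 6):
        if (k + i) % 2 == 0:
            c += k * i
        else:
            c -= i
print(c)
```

68

k=1,i=3: even sum, c = 0+3 = 3
k=1,i=4: odd sum, c = 3-4 = -1
k=1,i=5: even sum, c = (-1)+5 = 4
k=2,i=3: odd sum, c = 4-3 = 1
k=2,i=4: even sum, c = 1+8 = 9
k=2,i=5: odd sum, c = 9-5 = 4
k=3,i=3: even sum, c = 4+9 = 13
k=3,i=4: odd sum, c = 13-4 = 9
k=3,i=5: even sum, c = 9+15 = 24
k=4,i=3: odd sum, c = 24-3 = 21
k=4,i=4: even sum, c = 21+16 = 37
k=4,i=5: odd sum, c = 37-5 = 32
k=5,i=3: even sum, c = 32+15 = 47
k=5,i=4: odd sum, c = 47-4 = 43
k=5,i=5: even sum, c = 43+25 = 68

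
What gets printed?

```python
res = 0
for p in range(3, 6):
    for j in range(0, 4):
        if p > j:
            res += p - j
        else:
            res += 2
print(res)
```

p=3,j=0: 3>0, res = 0+3 = 3
p=3,j=1: 3>1, res = 3+2 = 5
p=3,j=2: 3>2, res = 5+1 = 6
p=3,j=3: not 3>3, res = 6+2 = 8
p=4,j=0: 4>0, res = 8+4 = 12
p=4,j=1: 4>1, res = 12+3 = 15
p=4,j=2: 4>2, res = 15+2 = 17
p=4,j=3: 4>3, res = 17+1 = 18
p=5,j=0: 5>0, res = 18+5 = 23
p=5,j=1: 5>1, res = 23+4 = 27
p=5,j=2: 5>2, res = 27+3 = 30
p=5,j=3: 5>3, res = 30+2 = 32

32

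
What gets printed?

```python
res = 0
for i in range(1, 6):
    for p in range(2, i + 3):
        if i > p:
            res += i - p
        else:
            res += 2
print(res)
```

i=1,p=2: not 1>2, res = 0+2 = 2
i=1,p=3: not 1>3, res = 2+2 = 4
i=2,p=2: not 2>2, res = 4+2 = 6
i=2,p=3: not 2>3, res = 6+2 = 8
i=2,p=4: not 2>4, res = 8+2 = 10
i=3,p=2: 3>2, res = 10+1 = 11
i=3,p=3: not 3>3, res = 11+2 = 13
i=3,p=4: not 3>4, res = 13+2 = 15
i=3,p=5: not 3>5, res = 15+2 = 17
i=4,p=2: 4>2, res = 17+2 = 19
i=4,p=3: 4>3, res = 19+1 = 20
i=4,p=4: not 4>4, res = 20+2 = 22
i=4,p=5: not 4>5, res = 22+2 = 24
i=4,p=6: not 4>6, res = 24+2 = 26
i=5,p=2: 5>2, res = 26+3 = 29
i=5,p=3: 5>3, res = 29+2 = 31
i=5,p=4: 5>4, res = 31+1 = 32
i=5,p=5: not 5>5, res = 32+2 = 34
i=5,p=6: not 5>6, res = 34+2 = 36
i=5,p=7: not 5>7, res = 36+2 = 38

38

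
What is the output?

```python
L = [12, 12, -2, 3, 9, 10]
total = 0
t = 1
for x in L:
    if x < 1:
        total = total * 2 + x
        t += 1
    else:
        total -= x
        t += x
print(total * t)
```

x=12: not <1, total = 0-12 = -12; t=13
x=12: not <1, total = (-12)-12 = -24; t=25
x=-2: <1, total = (-24)*2+(-2) = -50; t=26
x=3: not <1, total = (-50)-3 = -53; t=29
x=9: not <1, total = (-53)-9 = -62; t=38
x=10: not <1, total = (-62)-10 = -72; t=48
total*t = (-72)*48 = -3456

-3456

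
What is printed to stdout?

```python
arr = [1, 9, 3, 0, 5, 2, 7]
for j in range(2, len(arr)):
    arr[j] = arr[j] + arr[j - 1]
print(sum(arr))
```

j=2: arr[2] = 3+9 = 12 → [1, 9, 12, 0, 5, 2, 7]
j=3: arr[3] = 0+12 = 12 → [1, 9, 12, 12, 5, 2, 7]
j=4: arr[4] = 5+12 = 17 → [1, 9, 12, 12, 17, 2, 7]
j=5: arr[5] = 2+17 = 19 → [1, 9, 12, 12, 17, 19, 7]
j=6: arr[6] = 7+19 = 26 → [1, 9, 12, 12, 17, 19, 26]
sum = 96

96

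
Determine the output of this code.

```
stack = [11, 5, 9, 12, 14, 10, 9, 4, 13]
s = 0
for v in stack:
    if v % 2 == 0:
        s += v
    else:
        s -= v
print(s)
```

-7

v=11: not even, s = 0-11 = -11
v=5: not even, s = (-11)-5 = -16
v=9: not even, s = (-16)-9 = -25
v=12: even, s = (-25)+12 = -13
v=14: even, s = (-13)+14 = 1
v=10: even, s = 1+10 = 11
v=9: not even, s = 11-9 = 2
v=4: even, s = 2+4 = 6
v=13: not even, s = 6-13 = -7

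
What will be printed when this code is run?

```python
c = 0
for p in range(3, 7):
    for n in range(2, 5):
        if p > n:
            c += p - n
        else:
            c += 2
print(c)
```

p=3,n=2: 3>2, c = 0+1 = 1
p=3,n=3: not 3>3, c = 1+2 = 3
p=3,n=4: not 3>4, c = 3+2 = 5
p=4,n=2: 4>2, c = 5+2 = 7
p=4,n=3: 4>3, c = 7+1 = 8
p=4,n=4: not 4>4, c = 8+2 = 10
p=5,n=2: 5>2, c = 10+3 = 13
p=5,n=3: 5>3, c = 13+2 = 15
p=5,n=4: 5>4, c = 15+1 = 16
p=6,n=2: 6>2, c = 16+4 = 20
p=6,n=3: 6>3, c = 20+3 = 23
p=6,n=4: 6>4, c = 23+2 = 25

25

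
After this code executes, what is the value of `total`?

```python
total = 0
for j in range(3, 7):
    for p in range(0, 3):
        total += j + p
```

j=3,p=0: total = 0+3 = 3
j=3,p=1: total = 3+4 = 7
j=3,p=2: total = 7+5 = 12
j=4,p=0: total = 12+4 = 16
j=4,p=1: total = 16+5 = 21
j=4,p=2: total = 21+6 = 27
j=5,p=0: total = 27+5 = 32
j=5,p=1: total = 32+6 = 38
j=5,p=2: total = 38+7 = 45
j=6,p=0: total = 45+6 = 51
j=6,p=1: total = 51+7 = 58
j=6,p=2: total = 58+8 = 66

66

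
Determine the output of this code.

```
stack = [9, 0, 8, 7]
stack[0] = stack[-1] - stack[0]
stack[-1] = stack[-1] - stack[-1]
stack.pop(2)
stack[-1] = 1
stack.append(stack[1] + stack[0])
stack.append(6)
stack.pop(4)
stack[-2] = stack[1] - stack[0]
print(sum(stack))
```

stack[0] = stack[-1]-stack[0] = 7-9 = -2 → [-2, 0, 8, 7]
stack[-1] = stack[-1]-stack[-1] = 7-7 = 0 → [-2, 0, 8, 0]
pop(2) removes 8 → [-2, 0, 0]
stack[-1] = 1 → [-2, 0, 1]
append stack[1]+stack[0] = 0+(-2) = -2 → [-2, 0, 1, -2]
append 6 → [-2, 0, 1, -2, 6]
pop(4) removes 6 → [-2, 0, 1, -2]
stack[-2] = stack[1]-stack[0] = 0-(-2) = 2 → [-2, 0, 2, -2]
sum = -2

-2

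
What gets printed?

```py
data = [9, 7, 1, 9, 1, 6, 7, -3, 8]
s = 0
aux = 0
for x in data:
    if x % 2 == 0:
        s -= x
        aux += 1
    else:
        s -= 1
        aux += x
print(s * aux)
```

x=9: not even, s = 0-1 = -1; aux=9
x=7: not even, s = (-1)-1 = -2; aux=16
x=1: not even, s = (-2)-1 = -3; aux=17
x=9: not even, s = (-3)-1 = -4; aux=26
x=1: not even, s = (-4)-1 = -5; aux=27
x=6: even, s = (-5)-6 = -11; aux=28
x=7: not even, s = (-11)-1 = -12; aux=35
x=-3: not even, s = (-12)-1 = -13; aux=32
x=8: even, s = (-13)-8 = -21; aux=33
s*aux = (-21)*33 = -693

-693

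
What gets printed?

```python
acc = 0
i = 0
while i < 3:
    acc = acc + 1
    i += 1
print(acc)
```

i=0: acc = 0+1 = 1
i=1: acc = 1+1 = 2
i=2: acc = 2+1 = 3

3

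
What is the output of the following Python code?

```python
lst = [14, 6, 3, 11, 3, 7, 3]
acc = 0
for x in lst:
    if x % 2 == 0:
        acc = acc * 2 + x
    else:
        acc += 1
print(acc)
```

39

x=14: even, acc = 0*2+14 = 14
x=6: even, acc = 14*2+6 = 34
x=3: not even, acc = 34+1 = 35
x=11: not even, acc = 35+1 = 36
x=3: not even, acc = 36+1 = 37
x=7: not even, acc = 37+1 = 38
x=3: not even, acc = 38+1 = 39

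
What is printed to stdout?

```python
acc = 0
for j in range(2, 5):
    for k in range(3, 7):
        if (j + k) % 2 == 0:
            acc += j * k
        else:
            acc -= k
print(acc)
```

58

j=2,k=3: odd sum, acc = 0-3 = -3
j=2,k=4: even sum, acc = (-3)+8 = 5
j=2,k=5: odd sum, acc = 5-5 = 0
j=2,k=6: even sum, acc = 0+12 = 12
j=3,k=3: even sum, acc = 12+9 = 21
j=3,k=4: odd sum, acc = 21-4 = 17
j=3,k=5: even sum, acc = 17+15 = 32
j=3,k=6: odd sum, acc = 32-6 = 26
j=4,k=3: odd sum, acc = 26-3 = 23
j=4,k=4: even sum, acc = 23+16 = 39
j=4,k=5: odd sum, acc = 39-5 = 34
j=4,k=6: even sum, acc = 34+24 = 58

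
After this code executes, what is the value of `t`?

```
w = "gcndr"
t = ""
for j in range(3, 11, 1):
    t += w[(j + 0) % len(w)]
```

'drgcndrg'

j=3: add w[3]='d' → 'd'
j=4: add w[4]='r' → 'dr'
j=5: add w[0]='g' → 'drg'
j=6: add w[1]='c' → 'drgc'
j=7: add w[2]='n' → 'drgcn'
j=8: add w[3]='d' → 'drgcnd'
j=9: add w[4]='r' → 'drgcndr'
j=10: add w[0]='g' → 'drgcndrg'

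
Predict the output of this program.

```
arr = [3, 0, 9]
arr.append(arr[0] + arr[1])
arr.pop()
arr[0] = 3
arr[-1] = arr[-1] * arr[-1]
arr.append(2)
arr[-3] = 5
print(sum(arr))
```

append arr[0]+arr[1] = 3+0 = 3 → [3, 0, 9, 3]
pop() removes 3 → [3, 0, 9]
arr[0] = 3 → [3, 0, 9]
arr[-1] = arr[-1]*arr[-1] = 9*9 = 81 → [3, 0, 81]
append 2 → [3, 0, 81, 2]
arr[-3] = 5 → [3, 5, 81, 2]
sum = 91

91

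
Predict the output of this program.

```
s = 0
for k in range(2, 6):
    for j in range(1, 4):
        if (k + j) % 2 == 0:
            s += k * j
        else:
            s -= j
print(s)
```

k=2,j=1: odd sum, s = 0-1 = -1
k=2,j=2: even sum, s = (-1)+4 = 3
k=2,j=3: odd sum, s = 3-3 = 0
k=3,j=1: even sum, s = 0+3 = 3
k=3,j=2: odd sum, s = 3-2 = 1
k=3,j=3: even sum, s = 1+9 = 10
k=4,j=1: odd sum, s = 10-1 = 9
k=4,j=2: even sum, s = 9+8 = 17
k=4,j=3: odd sum, s = 17-3 = 14
k=5,j=1: even sum, s = 14+5 = 19
k=5,j=2: odd sum, s = 19-2 = 17
k=5,j=3: even sum, s = 17+15 = 32

32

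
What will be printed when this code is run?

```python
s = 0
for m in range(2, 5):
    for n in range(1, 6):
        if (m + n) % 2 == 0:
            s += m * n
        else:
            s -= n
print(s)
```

m=2,n=1: odd sum, s = 0-1 = -1
m=2,n=2: even sum, s = (-1)+4 = 3
m=2,n=3: odd sum, s = 3-3 = 0
m=2,n=4: even sum, s = 0+8 = 8
m=2,n=5: odd sum, s = 8-5 = 3
m=3,n=1: even sum, s = 3+3 = 6
m=3,n=2: odd sum, s = 6-2 = 4
m=3,n=3: even sum, s = 4+9 = 13
m=3,n=4: odd sum, s = 13-4 = 9
m=3,n=5: even sum, s = 9+15 = 24
m=4,n=1: odd sum, s = 24-1 = 23
m=4,n=2: even sum, s = 23+8 = 31
m=4,n=3: odd sum, s = 31-3 = 28
m=4,n=4: even sum, s = 28+16 = 44
m=4,n=5: odd sum, s = 44-5 = 39

39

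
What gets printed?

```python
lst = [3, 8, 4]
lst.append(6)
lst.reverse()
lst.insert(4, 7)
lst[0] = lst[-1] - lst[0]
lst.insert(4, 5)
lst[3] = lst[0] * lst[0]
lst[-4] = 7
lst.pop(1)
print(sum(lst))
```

21

append 6 → [3, 8, 4, 6]
reverse → [6, 4, 8, 3]
insert 7 at 4 → [6, 4, 8, 3, 7]
lst[0] = lst[-1]-lst[0] = 7-6 = 1 → [1, 4, 8, 3, 7]
insert 5 at 4 → [1, 4, 8, 3, 5, 7]
lst[3] = lst[0]*lst[0] = 1*1 = 1 → [1, 4, 8, 1, 5, 7]
lst[-4] = 7 → [1, 4, 7, 1, 5, 7]
pop(1) removes 4 → [1, 7, 1, 5, 7]
sum = 21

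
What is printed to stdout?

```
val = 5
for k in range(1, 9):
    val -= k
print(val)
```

k=1: val = 5-1 = 4
k=2: val = 4-2 = 2
k=3: val = 2-3 = -1
k=4: val = (-1)-4 = -5
k=5: val = (-5)-5 = -10
k=6: val = (-10)-6 = -16
k=7: val = (-16)-7 = -23
k=8: val = (-23)-8 = -31

-31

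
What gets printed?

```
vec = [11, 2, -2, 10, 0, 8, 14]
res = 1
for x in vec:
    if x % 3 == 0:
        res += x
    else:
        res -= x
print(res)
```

-42

x=11: not %3==0, res = 1-11 = -10
x=2: not %3==0, res = (-10)-2 = -12
x=-2: not %3==0, res = (-12)-(-2) = -10
x=10: not %3==0, res = (-10)-10 = -20
x=0: %3==0, res = (-20)+0 = -20
x=8: not %3==0, res = (-20)-8 = -28
x=14: not %3==0, res = (-28)-14 = -42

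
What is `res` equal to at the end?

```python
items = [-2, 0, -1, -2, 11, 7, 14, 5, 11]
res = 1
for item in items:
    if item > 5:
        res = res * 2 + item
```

item=-2: not >5
item=0: not >5
item=-1: not >5
item=-2: not >5
item=11: >5, res = 1*2+11 = 13
item=7: >5, res = 13*2+7 = 33
item=14: >5, res = 33*2+14 = 80
item=5: not >5
item=11: >5, res = 80*2+11 = 171

171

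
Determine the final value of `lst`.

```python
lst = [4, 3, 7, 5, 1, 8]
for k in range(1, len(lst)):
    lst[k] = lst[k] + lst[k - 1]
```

[4, 7, 14, 19, 20, 28]

k=1: lst[1] = 3+4 = 7 → [4, 7, 7, 5, 1, 8]
k=2: lst[2] = 7+7 = 14 → [4, 7, 14, 5, 1, 8]
k=3: lst[3] = 5+14 = 19 → [4, 7, 14, 19, 1, 8]
k=4: lst[4] = 1+19 = 20 → [4, 7, 14, 19, 20, 8]
k=5: lst[5] = 8+20 = 28 → [4, 7, 14, 19, 20, 28]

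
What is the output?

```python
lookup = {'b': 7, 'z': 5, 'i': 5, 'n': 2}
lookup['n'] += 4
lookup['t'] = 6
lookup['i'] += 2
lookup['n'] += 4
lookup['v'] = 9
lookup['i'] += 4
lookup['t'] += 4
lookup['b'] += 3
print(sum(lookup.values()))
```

55

lookup['n'] = 2+4 = 6 → {'b': 7, 'z': 5, 'i': 5, 'n': 6}
lookup['t'] = 6 → {'b': 7, 'z': 5, 'i': 5, 'n': 6, 't': 6}
lookup['i'] = 5+2 = 7 → {'b': 7, 'z': 5, 'i': 7, 'n': 6, 't': 6}
lookup['n'] = 6+4 = 10 → {'b': 7, 'z': 5, 'i': 7, 'n': 10, 't': 6}
lookup['v'] = 9 → {'b': 7, 'z': 5, 'i': 7, 'n': 10, 't': 6, 'v': 9}
lookup['i'] = 7+4 = 11 → {'b': 7, 'z': 5, 'i': 11, 'n': 10, 't': 6, 'v': 9}
lookup['t'] = 6+4 = 10 → {'b': 7, 'z': 5, 'i': 11, 'n': 10, 't': 10, 'v': 9}
lookup['b'] = 7+3 = 10 → {'b': 10, 'z': 5, 'i': 11, 'n': 10, 't': 10, 'v': 9}
sum of values = 55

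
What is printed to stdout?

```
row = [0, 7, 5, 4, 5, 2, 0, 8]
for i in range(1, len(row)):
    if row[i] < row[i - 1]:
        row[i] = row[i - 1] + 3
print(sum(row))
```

112

i=1: 7>=0, unchanged → [0, 7, 5, 4, 5, 2, 0, 8]
i=2: 5<7, row[2] = 7+3 = 10 → [0, 7, 10, 4, 5, 2, 0, 8]
i=3: 4<10, row[3] = 10+3 = 13 → [0, 7, 10, 13, 5, 2, 0, 8]
i=4: 5<13, row[4] = 13+3 = 16 → [0, 7, 10, 13, 16, 2, 0, 8]
i=5: 2<16, row[5] = 16+3 = 19 → [0, 7, 10, 13, 16, 19, 0, 8]
i=6: 0<19, row[6] = 19+3 = 22 → [0, 7, 10, 13, 16, 19, 22, 8]
i=7: 8<22, row[7] = 22+3 = 25 → [0, 7, 10, 13, 16, 19, 22, 25]
sum = 112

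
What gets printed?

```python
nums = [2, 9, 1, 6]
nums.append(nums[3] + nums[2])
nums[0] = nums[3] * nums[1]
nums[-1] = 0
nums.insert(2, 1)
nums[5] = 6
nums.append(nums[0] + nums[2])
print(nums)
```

append nums[3]+nums[2] = 6+1 = 7 → [2, 9, 1, 6, 7]
nums[0] = nums[3]*nums[1] = 6*9 = 54 → [54, 9, 1, 6, 7]
nums[-1] = 0 → [54, 9, 1, 6, 0]
insert 1 at 2 → [54, 9, 1, 1, 6, 0]
nums[5] = 6 → [54, 9, 1, 1, 6, 6]
append nums[0]+nums[2] = 54+1 = 55 → [54, 9, 1, 1, 6, 6, 55]

[54, 9, 1, 1, 6, 6, 55]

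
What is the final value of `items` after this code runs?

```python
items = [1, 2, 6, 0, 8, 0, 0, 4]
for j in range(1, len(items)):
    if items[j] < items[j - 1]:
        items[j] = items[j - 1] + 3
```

j=1: 2>=1, unchanged → [1, 2, 6, 0, 8, 0, 0, 4]
j=2: 6>=2, unchanged → [1, 2, 6, 0, 8, 0, 0, 4]
j=3: 0<6, items[3] = 6+3 = 9 → [1, 2, 6, 9, 8, 0, 0, 4]
j=4: 8<9, items[4] = 9+3 = 12 → [1, 2, 6, 9, 12, 0, 0, 4]
j=5: 0<12, items[5] = 12+3 = 15 → [1, 2, 6, 9, 12, 15, 0, 4]
j=6: 0<15, items[6] = 15+3 = 18 → [1, 2, 6, 9, 12, 15, 18, 4]
j=7: 4<18, items[7] = 18+3 = 21 → [1, 2, 6, 9, 12, 15, 18, 21]

[1, 2, 6, 9, 12, 15, 18, 21]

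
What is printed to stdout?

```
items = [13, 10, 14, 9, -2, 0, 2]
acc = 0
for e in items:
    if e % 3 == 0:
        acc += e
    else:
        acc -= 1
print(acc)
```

4

e=13: not %3==0, acc = 0-1 = -1
e=10: not %3==0, acc = (-1)-1 = -2
e=14: not %3==0, acc = (-2)-1 = -3
e=9: %3==0, acc = (-3)+9 = 6
e=-2: not %3==0, acc = 6-1 = 5
e=0: %3==0, acc = 5+0 = 5
e=2: not %3==0, acc = 5-1 = 4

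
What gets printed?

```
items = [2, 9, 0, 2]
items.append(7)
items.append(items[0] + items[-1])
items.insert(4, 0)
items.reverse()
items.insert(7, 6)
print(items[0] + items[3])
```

append 7 → [2, 9, 0, 2, 7]
append items[0]+items[-1] = 2+7 = 9 → [2, 9, 0, 2, 7, 9]
insert 0 at 4 → [2, 9, 0, 2, 0, 7, 9]
reverse → [9, 7, 0, 2, 0, 9, 2]
insert 6 at 7 → [9, 7, 0, 2, 0, 9, 2, 6]
items[0]+items[3] = 9+2 = 11

11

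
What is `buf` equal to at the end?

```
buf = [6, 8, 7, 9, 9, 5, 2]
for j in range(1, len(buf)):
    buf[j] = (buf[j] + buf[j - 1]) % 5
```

j=1: buf[1] = (8+6)%5 = 4 → [6, 4, 7, 9, 9, 5, 2]
j=2: buf[2] = (7+4)%5 = 1 → [6, 4, 1, 9, 9, 5, 2]
j=3: buf[3] = (9+1)%5 = 0 → [6, 4, 1, 0, 9, 5, 2]
j=4: buf[4] = (9+0)%5 = 4 → [6, 4, 1, 0, 4, 5, 2]
j=5: buf[5] = (5+4)%5 = 4 → [6, 4, 1, 0, 4, 4, 2]
j=6: buf[6] = (2+4)%5 = 1 → [6, 4, 1, 0, 4, 4, 1]

[6, 4, 1, 0, 4, 4, 1]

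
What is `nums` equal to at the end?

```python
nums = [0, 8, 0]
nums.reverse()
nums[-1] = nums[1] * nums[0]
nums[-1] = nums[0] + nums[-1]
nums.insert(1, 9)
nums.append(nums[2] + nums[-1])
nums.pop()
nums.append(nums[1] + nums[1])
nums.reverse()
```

reverse → [0, 8, 0]
nums[-1] = nums[1]*nums[0] = 8*0 = 0 → [0, 8, 0]
nums[-1] = nums[0]+nums[-1] = 0+0 = 0 → [0, 8, 0]
insert 9 at 1 → [0, 9, 8, 0]
append nums[2]+nums[-1] = 8+0 = 8 → [0, 9, 8, 0, 8]
pop() removes 8 → [0, 9, 8, 0]
append nums[1]+nums[1] = 9+9 = 18 → [0, 9, 8, 0, 18]
reverse → [18, 0, 8, 9, 0]

[18, 0, 8, 9, 0]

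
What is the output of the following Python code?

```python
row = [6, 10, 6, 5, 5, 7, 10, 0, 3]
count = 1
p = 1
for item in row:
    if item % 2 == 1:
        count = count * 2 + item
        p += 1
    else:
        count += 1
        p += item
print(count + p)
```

182

item=6: not odd, count = 1+1 = 2; p=7
item=10: not odd, count = 2+1 = 3; p=17
item=6: not odd, count = 3+1 = 4; p=23
item=5: odd, count = 4*2+5 = 13; p=24
item=5: odd, count = 13*2+5 = 31; p=25
item=7: odd, count = 31*2+7 = 69; p=26
item=10: not odd, count = 69+1 = 70; p=36
item=0: not odd, count = 70+1 = 71; p=36
item=3: odd, count = 71*2+3 = 145; p=37
count+p = 145+37 = 182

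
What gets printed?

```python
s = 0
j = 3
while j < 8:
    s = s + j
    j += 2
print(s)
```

15

j=3: s = 0+3 = 3
j=5: s = 3+5 = 8
j=7: s = 8+7 = 15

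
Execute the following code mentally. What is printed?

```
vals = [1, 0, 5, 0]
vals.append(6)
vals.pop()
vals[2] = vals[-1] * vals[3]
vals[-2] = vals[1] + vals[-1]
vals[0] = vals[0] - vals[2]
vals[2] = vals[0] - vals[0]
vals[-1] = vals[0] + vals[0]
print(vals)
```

[1, 0, 0, 2]

append 6 → [1, 0, 5, 0, 6]
pop() removes 6 → [1, 0, 5, 0]
vals[2] = vals[-1]*vals[3] = 0*0 = 0 → [1, 0, 0, 0]
vals[-2] = vals[1]+vals[-1] = 0+0 = 0 → [1, 0, 0, 0]
vals[0] = vals[0]-vals[2] = 1-0 = 1 → [1, 0, 0, 0]
vals[2] = vals[0]-vals[0] = 1-1 = 0 → [1, 0, 0, 0]
vals[-1] = vals[0]+vals[0] = 1+1 = 2 → [1, 0, 0, 2]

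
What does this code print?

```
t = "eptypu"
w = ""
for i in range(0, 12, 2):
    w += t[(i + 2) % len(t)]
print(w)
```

i=0: add t[2]='t' → 't'
i=2: add t[4]='p' → 'tp'
i=4: add t[0]='e' → 'tpe'
i=6: add t[2]='t' → 'tpet'
i=8: add t[4]='p' → 'tpetp'
i=10: add t[0]='e' → 'tpetpe'

tpetpe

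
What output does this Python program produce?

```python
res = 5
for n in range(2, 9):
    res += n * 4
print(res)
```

n=2: res = 5+2*4 = 13
n=3: res = 13+3*4 = 25
n=4: res = 25+4*4 = 41
n=5: res = 41+5*4 = 61
n=6: res = 61+6*4 = 85
n=7: res = 85+7*4 = 113
n=8: res = 113+8*4 = 145

145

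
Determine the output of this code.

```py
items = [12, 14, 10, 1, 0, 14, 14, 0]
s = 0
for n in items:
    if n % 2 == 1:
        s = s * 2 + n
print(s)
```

n=12: not odd
n=14: not odd
n=10: not odd
n=1: odd, s = 0*2+1 = 1
n=0: not odd
n=14: not odd
n=14: not odd
n=0: not odd

1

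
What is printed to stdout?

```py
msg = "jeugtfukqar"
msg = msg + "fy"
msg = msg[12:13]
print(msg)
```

y

+ 'fy' → 'jeugtfukqarfy'
slice [12:13] → 'y'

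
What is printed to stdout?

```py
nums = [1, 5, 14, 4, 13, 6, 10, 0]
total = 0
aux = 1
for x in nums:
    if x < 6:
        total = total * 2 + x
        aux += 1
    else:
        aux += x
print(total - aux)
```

x=1: <6, total = 0*2+1 = 1; aux=2
x=5: <6, total = 1*2+5 = 7; aux=3
x=14: not <6; aux=17
x=4: <6, total = 7*2+4 = 18; aux=18
x=13: not <6; aux=31
x=6: not <6; aux=37
x=10: not <6; aux=47
x=0: <6, total = 18*2+0 = 36; aux=48
total-aux = 36-48 = -12

-12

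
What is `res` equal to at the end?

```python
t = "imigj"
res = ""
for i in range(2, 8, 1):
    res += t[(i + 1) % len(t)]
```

'gjimig'

i=2: add t[3]='g' → 'g'
i=3: add t[4]='j' → 'gj'
i=4: add t[0]='i' → 'gji'
i=5: add t[1]='m' → 'gjim'
i=6: add t[2]='i' → 'gjimi'
i=7: add t[3]='g' → 'gjimig'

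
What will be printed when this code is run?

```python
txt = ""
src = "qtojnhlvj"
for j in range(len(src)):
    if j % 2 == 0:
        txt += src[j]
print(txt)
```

j=0: add 'q' → 'q'
j=1: skip
j=2: add 'o' → 'qo'
j=3: skip
j=4: add 'n' → 'qon'
j=5: skip
j=6: add 'l' → 'qonl'
j=7: skip
j=8: add 'j' → 'qonlj'

qonlj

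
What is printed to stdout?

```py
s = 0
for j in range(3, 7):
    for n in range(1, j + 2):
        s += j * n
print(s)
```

j=3,n=1: s = 0+3 = 3
j=3,n=2: s = 3+6 = 9
j=3,n=3: s = 9+9 = 18
j=3,n=4: s = 18+12 = 30
j=4,n=1: s = 30+4 = 34
j=4,n=2: s = 34+8 = 42
j=4,n=3: s = 42+12 = 54
j=4,n=4: s = 54+16 = 70
j=4,n=5: s = 70+20 = 90
j=5,n=1: s = 90+5 = 95
j=5,n=2: s = 95+10 = 105
j=5,n=3: s = 105+15 = 120
j=5,n=4: s = 120+20 = 140
j=5,n=5: s = 140+25 = 165
j=5,n=6: s = 165+30 = 195
j=6,n=1: s = 195+6 = 201
j=6,n=2: s = 201+12 = 213
j=6,n=3: s = 213+18 = 231
j=6,n=4: s = 231+24 = 255
j=6,n=5: s = 255+30 = 285
j=6,n=6: s = 285+36 = 321
j=6,n=7: s = 321+42 = 363

363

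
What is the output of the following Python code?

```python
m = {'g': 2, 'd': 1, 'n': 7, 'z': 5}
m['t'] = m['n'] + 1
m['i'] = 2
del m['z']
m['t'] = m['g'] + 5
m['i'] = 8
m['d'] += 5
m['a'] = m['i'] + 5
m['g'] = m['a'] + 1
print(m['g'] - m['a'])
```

1

m['t'] = m['n']+1 = 8 → {'g': 2, 'd': 1, 'n': 7, 'z': 5, 't': 8}
m['i'] = 2 → {'g': 2, 'd': 1, 'n': 7, 'z': 5, 't': 8, 'i': 2}
del 'z' → {'g': 2, 'd': 1, 'n': 7, 't': 8, 'i': 2}
m['t'] = m['g']+5 = 7 → {'g': 2, 'd': 1, 'n': 7, 't': 7, 'i': 2}
m['i'] = 8 → {'g': 2, 'd': 1, 'n': 7, 't': 7, 'i': 8}
m['d'] = 1+5 = 6 → {'g': 2, 'd': 6, 'n': 7, 't': 7, 'i': 8}
m['a'] = m['i']+5 = 13 → {'g': 2, 'd': 6, 'n': 7, 't': 7, 'i': 8, 'a': 13}
m['g'] = m['a']+1 = 14 → {'g': 14, 'd': 6, 'n': 7, 't': 7, 'i': 8, 'a': 13}
m['g']-m['a'] = 14-13 = 1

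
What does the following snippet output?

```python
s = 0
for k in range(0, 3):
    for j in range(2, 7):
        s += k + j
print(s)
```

75

k=0,j=2: s = 0+2 = 2
k=0,j=3: s = 2+3 = 5
k=0,j=4: s = 5+4 = 9
k=0,j=5: s = 9+5 = 14
k=0,j=6: s = 14+6 = 20
k=1,j=2: s = 20+3 = 23
k=1,j=3: s = 23+4 = 27
k=1,j=4: s = 27+5 = 32
k=1,j=5: s = 32+6 = 38
k=1,j=6: s = 38+7 = 45
k=2,j=2: s = 45+4 = 49
k=2,j=3: s = 49+5 = 54
k=2,j=4: s = 54+6 = 60
k=2,j=5: s = 60+7 = 67
k=2,j=6: s = 67+8 = 75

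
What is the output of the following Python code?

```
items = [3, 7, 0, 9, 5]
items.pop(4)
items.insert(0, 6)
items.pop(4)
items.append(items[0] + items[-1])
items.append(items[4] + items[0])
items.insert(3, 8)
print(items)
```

pop(4) removes 5 → [3, 7, 0, 9]
insert 6 at 0 → [6, 3, 7, 0, 9]
pop(4) removes 9 → [6, 3, 7, 0]
append items[0]+items[-1] = 6+0 = 6 → [6, 3, 7, 0, 6]
append items[4]+items[0] = 6+6 = 12 → [6, 3, 7, 0, 6, 12]
insert 8 at 3 → [6, 3, 7, 8, 0, 6, 12]

[6, 3, 7, 8, 0, 6, 12]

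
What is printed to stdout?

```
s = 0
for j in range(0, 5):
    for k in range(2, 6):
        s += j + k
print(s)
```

j=0,k=2: s = 0+2 = 2
j=0,k=3: s = 2+3 = 5
j=0,k=4: s = 5+4 = 9
j=0,k=5: s = 9+5 = 14
j=1,k=2: s = 14+3 = 17
j=1,k=3: s = 17+4 = 21
j=1,k=4: s = 21+5 = 26
j=1,k=5: s = 26+6 = 32
j=2,k=2: s = 32+4 = 36
j=2,k=3: s = 36+5 = 41
j=2,k=4: s = 41+6 = 47
j=2,k=5: s = 47+7 = 54
j=3,k=2: s = 54+5 = 59
j=3,k=3: s = 59+6 = 65
j=3,k=4: s = 65+7 = 72
j=3,k=5: s = 72+8 = 80
j=4,k=2: s = 80+6 = 86
j=4,k=3: s = 86+7 = 93
j=4,k=4: s = 93+8 = 101
j=4,k=5: s = 101+9 = 110

110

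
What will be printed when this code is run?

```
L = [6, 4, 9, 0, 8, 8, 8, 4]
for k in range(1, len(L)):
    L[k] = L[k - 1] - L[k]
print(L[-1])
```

-35

k=1: L[1] = 6-4 = 2 → [6, 2, 9, 0, 8, 8, 8, 4]
k=2: L[2] = 2-9 = -7 → [6, 2, -7, 0, 8, 8, 8, 4]
k=3: L[3] = (-7)-0 = -7 → [6, 2, -7, -7, 8, 8, 8, 4]
k=4: L[4] = (-7)-8 = -15 → [6, 2, -7, -7, -15, 8, 8, 4]
k=5: L[5] = (-15)-8 = -23 → [6, 2, -7, -7, -15, -23, 8, 4]
k=6: L[6] = (-23)-8 = -31 → [6, 2, -7, -7, -15, -23, -31, 4]
k=7: L[7] = (-31)-4 = -35 → [6, 2, -7, -7, -15, -23, -31, -35]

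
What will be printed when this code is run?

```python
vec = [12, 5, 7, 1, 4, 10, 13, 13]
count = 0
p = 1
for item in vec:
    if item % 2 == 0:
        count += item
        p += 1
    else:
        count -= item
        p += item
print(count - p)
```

item=12: even, count = 0+12 = 12; p=2
item=5: not even, count = 12-5 = 7; p=7
item=7: not even, count = 7-7 = 0; p=14
item=1: not even, count = 0-1 = -1; p=15
item=4: even, count = (-1)+4 = 3; p=16
item=10: even, count = 3+10 = 13; p=17
item=13: not even, count = 13-13 = 0; p=30
item=13: not even, count = 0-13 = -13; p=43
count-p = (-13)-43 = -56

-56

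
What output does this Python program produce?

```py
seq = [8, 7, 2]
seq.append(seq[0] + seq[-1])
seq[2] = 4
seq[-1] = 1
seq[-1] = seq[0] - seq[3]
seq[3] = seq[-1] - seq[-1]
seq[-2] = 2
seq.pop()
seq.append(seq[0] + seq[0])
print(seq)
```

[8, 7, 2, 16]

append seq[0]+seq[-1] = 8+2 = 10 → [8, 7, 2, 10]
seq[2] = 4 → [8, 7, 4, 10]
seq[-1] = 1 → [8, 7, 4, 1]
seq[-1] = seq[0]-seq[3] = 8-1 = 7 → [8, 7, 4, 7]
seq[3] = seq[-1]-seq[-1] = 7-7 = 0 → [8, 7, 4, 0]
seq[-2] = 2 → [8, 7, 2, 0]
pop() removes 0 → [8, 7, 2]
append seq[0]+seq[0] = 8+8 = 16 → [8, 7, 2, 16]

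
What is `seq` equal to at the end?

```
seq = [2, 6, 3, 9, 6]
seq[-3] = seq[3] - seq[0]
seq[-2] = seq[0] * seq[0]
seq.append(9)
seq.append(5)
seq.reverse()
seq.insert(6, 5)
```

[5, 9, 6, 4, 7, 6, 5, 2]

seq[-3] = seq[3]-seq[0] = 9-2 = 7 → [2, 6, 7, 9, 6]
seq[-2] = seq[0]*seq[0] = 2*2 = 4 → [2, 6, 7, 4, 6]
append 9 → [2, 6, 7, 4, 6, 9]
append 5 → [2, 6, 7, 4, 6, 9, 5]
reverse → [5, 9, 6, 4, 7, 6, 2]
insert 5 at 6 → [5, 9, 6, 4, 7, 6, 5, 2]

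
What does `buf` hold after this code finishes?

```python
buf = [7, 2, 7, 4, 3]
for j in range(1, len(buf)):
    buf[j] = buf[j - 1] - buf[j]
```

[7, 5, -2, -6, -9]

j=1: buf[1] = 7-2 = 5 → [7, 5, 7, 4, 3]
j=2: buf[2] = 5-7 = -2 → [7, 5, -2, 4, 3]
j=3: buf[3] = (-2)-4 = -6 → [7, 5, -2, -6, 3]
j=4: buf[4] = (-6)-3 = -9 → [7, 5, -2, -6, -9]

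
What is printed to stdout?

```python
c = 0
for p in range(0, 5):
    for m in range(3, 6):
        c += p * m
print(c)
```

p=0,m=3: c = 0+0 = 0
p=0,m=4: c = 0+0 = 0
p=0,m=5: c = 0+0 = 0
p=1,m=3: c = 0+3 = 3
p=1,m=4: c = 3+4 = 7
p=1,m=5: c = 7+5 = 12
p=2,m=3: c = 12+6 = 18
p=2,m=4: c = 18+8 = 26
p=2,m=5: c = 26+10 = 36
p=3,m=3: c = 36+9 = 45
p=3,m=4: c = 45+12 = 57
p=3,m=5: c = 57+15 = 72
p=4,m=3: c = 72+12 = 84
p=4,m=4: c = 84+16 = 100
p=4,m=5: c = 100+20 = 120

120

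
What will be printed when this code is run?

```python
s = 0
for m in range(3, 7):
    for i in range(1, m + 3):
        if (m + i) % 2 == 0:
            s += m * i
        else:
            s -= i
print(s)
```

m=3,i=1: even sum, s = 0+3 = 3
m=3,i=2: odd sum, s = 3-2 = 1
m=3,i=3: even sum, s = 1+9 = 10
m=3,i=4: odd sum, s = 10-4 = 6
m=3,i=5: even sum, s = 6+15 = 21
m=4,i=1: odd sum, s = 21-1 = 20
m=4,i=2: even sum, s = 20+8 = 28
m=4,i=3: odd sum, s = 28-3 = 25
m=4,i=4: even sum, s = 25+16 = 41
m=4,i=5: odd sum, s = 41-5 = 36
m=4,i=6: even sum, s = 36+24 = 60
m=5,i=1: even sum, s = 60+5 = 65
m=5,i=2: odd sum, s = 65-2 = 63
m=5,i=3: even sum, s = 63+15 = 78
m=5,i=4: odd sum, s = 78-4 = 74
m=5,i=5: even sum, s = 74+25 = 99
m=5,i=6: odd sum, s = 99-6 = 93
m=5,i=7: even sum, s = 93+35 = 128
m=6,i=1: odd sum, s = 128-1 = 127
m=6,i=2: even sum, s = 127+12 = 139
m=6,i=3: odd sum, s = 139-3 = 136
m=6,i=4: even sum, s = 136+24 = 160
m=6,i=5: odd sum, s = 160-5 = 155
m=6,i=6: even sum, s = 155+36 = 191
m=6,i=7: odd sum, s = 191-7 = 184
m=6,i=8: even sum, s = 184+48 = 232

232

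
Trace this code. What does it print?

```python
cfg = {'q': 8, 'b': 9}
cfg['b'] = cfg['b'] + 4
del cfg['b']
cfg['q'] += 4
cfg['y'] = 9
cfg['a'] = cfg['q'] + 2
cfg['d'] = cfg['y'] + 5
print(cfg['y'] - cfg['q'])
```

-3

cfg['b'] = cfg['b']+4 = 13 → {'q': 8, 'b': 13}
del 'b' → {'q': 8}
cfg['q'] = 8+4 = 12 → {'q': 12}
cfg['y'] = 9 → {'q': 12, 'y': 9}
cfg['a'] = cfg['q']+2 = 14 → {'q': 12, 'y': 9, 'a': 14}
cfg['d'] = cfg['y']+5 = 14 → {'q': 12, 'y': 9, 'a': 14, 'd': 14}
cfg['y']-cfg['q'] = 9-12 = -3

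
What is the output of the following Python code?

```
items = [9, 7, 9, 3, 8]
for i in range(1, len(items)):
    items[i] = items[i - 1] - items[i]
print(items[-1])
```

i=1: items[1] = 9-7 = 2 → [9, 2, 9, 3, 8]
i=2: items[2] = 2-9 = -7 → [9, 2, -7, 3, 8]
i=3: items[3] = (-7)-3 = -10 → [9, 2, -7, -10, 8]
i=4: items[4] = (-10)-8 = -18 → [9, 2, -7, -10, -18]

-18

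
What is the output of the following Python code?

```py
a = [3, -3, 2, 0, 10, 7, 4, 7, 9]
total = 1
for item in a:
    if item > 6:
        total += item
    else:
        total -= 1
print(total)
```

29

item=3: not >6, total = 1-1 = 0
item=-3: not >6, total = 0-1 = -1
item=2: not >6, total = (-1)-1 = -2
item=0: not >6, total = (-2)-1 = -3
item=10: >6, total = (-3)+10 = 7
item=7: >6, total = 7+7 = 14
item=4: not >6, total = 14-1 = 13
item=7: >6, total = 13+7 = 20
item=9: >6, total = 20+9 = 29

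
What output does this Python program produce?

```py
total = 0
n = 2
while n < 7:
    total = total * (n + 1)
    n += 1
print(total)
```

0

n=2: total = 0*3 = 0
n=3: total = 0*4 = 0
n=4: total = 0*5 = 0
n=5: total = 0*6 = 0
n=6: total = 0*7 = 0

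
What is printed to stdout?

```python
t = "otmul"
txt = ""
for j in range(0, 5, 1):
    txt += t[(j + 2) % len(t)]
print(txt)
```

j=0: add t[2]='m' → 'm'
j=1: add t[3]='u' → 'mu'
j=2: add t[4]='l' → 'mul'
j=3: add t[0]='o' → 'mulo'
j=4: add t[1]='t' → 'mulot'

mulot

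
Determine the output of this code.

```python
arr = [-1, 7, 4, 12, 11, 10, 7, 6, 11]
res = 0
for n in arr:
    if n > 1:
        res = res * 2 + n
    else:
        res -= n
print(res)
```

2099

n=-1: not >1, res = 0-(-1) = 1
n=7: >1, res = 1*2+7 = 9
n=4: >1, res = 9*2+4 = 22
n=12: >1, res = 22*2+12 = 56
n=11: >1, res = 56*2+11 = 123
n=10: >1, res = 123*2+10 = 256
n=7: >1, res = 256*2+7 = 519
n=6: >1, res = 519*2+6 = 1044
n=11: >1, res = 1044*2+11 = 2099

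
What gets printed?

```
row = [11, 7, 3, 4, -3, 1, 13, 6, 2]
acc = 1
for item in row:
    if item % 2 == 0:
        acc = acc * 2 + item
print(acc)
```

item=11: not even
item=7: not even
item=3: not even
item=4: even, acc = 1*2+4 = 6
item=-3: not even
item=1: not even
item=13: not even
item=6: even, acc = 6*2+6 = 18
item=2: even, acc = 18*2+2 = 38

38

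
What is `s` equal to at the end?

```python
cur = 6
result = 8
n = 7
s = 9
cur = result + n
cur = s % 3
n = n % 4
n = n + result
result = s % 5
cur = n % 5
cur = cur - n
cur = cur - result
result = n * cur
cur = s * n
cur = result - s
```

cur = 8+7 = 15
cur = 9%3 = 0
n = 7%4 = 3
n = 3+8 = 11
result = 9%5 = 4
cur = 11%5 = 1
cur = 1-11 = -10
cur = (-10)-4 = -14
result = 11*(-14) = -154
cur = 9*11 = 99
cur = (-154)-9 = -163

9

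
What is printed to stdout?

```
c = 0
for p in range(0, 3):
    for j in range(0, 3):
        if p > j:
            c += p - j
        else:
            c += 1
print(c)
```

10

p=0,j=0: not 0>0, c = 0+1 = 1
p=0,j=1: not 0>1, c = 1+1 = 2
p=0,j=2: not 0>2, c = 2+1 = 3
p=1,j=0: 1>0, c = 3+1 = 4
p=1,j=1: not 1>1, c = 4+1 = 5
p=1,j=2: not 1>2, c = 5+1 = 6
p=2,j=0: 2>0, c = 6+2 = 8
p=2,j=1: 2>1, c = 8+1 = 9
p=2,j=2: not 2>2, c = 9+1 = 10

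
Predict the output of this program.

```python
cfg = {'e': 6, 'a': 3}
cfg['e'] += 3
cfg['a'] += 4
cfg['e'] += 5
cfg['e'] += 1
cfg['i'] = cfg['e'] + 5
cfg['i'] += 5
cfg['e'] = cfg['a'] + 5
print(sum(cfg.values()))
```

44

cfg['e'] = 6+3 = 9 → {'e': 9, 'a': 3}
cfg['a'] = 3+4 = 7 → {'e': 9, 'a': 7}
cfg['e'] = 9+5 = 14 → {'e': 14, 'a': 7}
cfg['e'] = 14+1 = 15 → {'e': 15, 'a': 7}
cfg['i'] = cfg['e']+5 = 20 → {'e': 15, 'a': 7, 'i': 20}
cfg['i'] = 20+5 = 25 → {'e': 15, 'a': 7, 'i': 25}
cfg['e'] = cfg['a']+5 = 12 → {'e': 12, 'a': 7, 'i': 25}
sum of values = 44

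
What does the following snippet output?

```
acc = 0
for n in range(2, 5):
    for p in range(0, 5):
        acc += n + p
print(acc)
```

75

n=2,p=0: acc = 0+2 = 2
n=2,p=1: acc = 2+3 = 5
n=2,p=2: acc = 5+4 = 9
n=2,p=3: acc = 9+5 = 14
n=2,p=4: acc = 14+6 = 20
n=3,p=0: acc = 20+3 = 23
n=3,p=1: acc = 23+4 = 27
n=3,p=2: acc = 27+5 = 32
n=3,p=3: acc = 32+6 = 38
n=3,p=4: acc = 38+7 = 45
n=4,p=0: acc = 45+4 = 49
n=4,p=1: acc = 49+5 = 54
n=4,p=2: acc = 54+6 = 60
n=4,p=3: acc = 60+7 = 67
n=4,p=4: acc = 67+8 = 75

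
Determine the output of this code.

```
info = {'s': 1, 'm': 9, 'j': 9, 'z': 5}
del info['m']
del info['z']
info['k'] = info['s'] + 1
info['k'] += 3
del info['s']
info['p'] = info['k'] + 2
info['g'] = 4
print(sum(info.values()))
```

del 'm' → {'s': 1, 'j': 9, 'z': 5}
del 'z' → {'s': 1, 'j': 9}
info['k'] = info['s']+1 = 2 → {'s': 1, 'j': 9, 'k': 2}
info['k'] = 2+3 = 5 → {'s': 1, 'j': 9, 'k': 5}
del 's' → {'j': 9, 'k': 5}
info['p'] = info['k']+2 = 7 → {'j': 9, 'k': 5, 'p': 7}
info['g'] = 4 → {'j': 9, 'k': 5, 'p': 7, 'g': 4}
sum of values = 25

25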